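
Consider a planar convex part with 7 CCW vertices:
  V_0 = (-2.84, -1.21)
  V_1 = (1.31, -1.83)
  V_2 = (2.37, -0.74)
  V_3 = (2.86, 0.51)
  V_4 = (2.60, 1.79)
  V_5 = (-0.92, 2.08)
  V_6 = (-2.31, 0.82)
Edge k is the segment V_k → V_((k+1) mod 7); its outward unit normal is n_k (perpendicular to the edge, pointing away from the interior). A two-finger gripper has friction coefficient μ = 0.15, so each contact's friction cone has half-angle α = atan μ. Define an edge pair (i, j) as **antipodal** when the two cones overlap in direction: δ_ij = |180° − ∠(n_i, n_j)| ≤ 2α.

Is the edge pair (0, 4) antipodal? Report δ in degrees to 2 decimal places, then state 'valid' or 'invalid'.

δ = 3.79°, valid

α = atan 0.15 = 8.53°;  2α = 17.06°
edge 0: e_0 = (+4.15, -0.62);  n_0 = (-0.1478, -0.9890)
edge 4: e_4 = (-3.52, +0.29);  n_4 = (+0.0821, +0.9966)
∠(n_0, n_4) = 176.21°
δ = |180° − 176.21°| = 3.79°
3.79° ≤ 2α = 17.06°  →  valid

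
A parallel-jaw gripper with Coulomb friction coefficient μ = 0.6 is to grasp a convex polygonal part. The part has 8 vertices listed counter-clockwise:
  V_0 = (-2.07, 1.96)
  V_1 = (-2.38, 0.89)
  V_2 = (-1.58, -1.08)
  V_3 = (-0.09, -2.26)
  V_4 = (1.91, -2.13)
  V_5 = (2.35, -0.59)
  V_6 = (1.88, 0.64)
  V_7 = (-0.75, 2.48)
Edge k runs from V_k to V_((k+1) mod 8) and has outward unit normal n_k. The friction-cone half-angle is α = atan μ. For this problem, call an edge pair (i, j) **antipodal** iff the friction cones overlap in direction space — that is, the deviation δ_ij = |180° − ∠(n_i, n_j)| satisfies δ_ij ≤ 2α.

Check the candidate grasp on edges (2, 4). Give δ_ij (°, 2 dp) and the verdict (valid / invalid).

α = atan 0.6 = 30.96°;  2α = 61.93°
edge 2: e_2 = (+1.49, -1.18);  n_2 = (-0.6208, -0.7839)
edge 4: e_4 = (+0.44, +1.54);  n_4 = (+0.9615, -0.2747)
∠(n_2, n_4) = 112.43°
δ = |180° − 112.43°| = 67.57°
67.57° > 2α = 61.93°  →  invalid

δ = 67.57°, invalid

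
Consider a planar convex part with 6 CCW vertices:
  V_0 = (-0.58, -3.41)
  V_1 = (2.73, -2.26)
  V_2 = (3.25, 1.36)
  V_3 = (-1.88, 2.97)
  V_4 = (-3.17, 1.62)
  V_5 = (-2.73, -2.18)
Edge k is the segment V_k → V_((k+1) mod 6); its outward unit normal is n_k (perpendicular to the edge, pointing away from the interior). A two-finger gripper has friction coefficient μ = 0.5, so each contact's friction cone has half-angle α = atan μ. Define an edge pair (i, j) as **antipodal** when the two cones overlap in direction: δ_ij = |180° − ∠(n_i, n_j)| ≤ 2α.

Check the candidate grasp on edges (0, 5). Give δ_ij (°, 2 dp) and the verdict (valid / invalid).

δ = 131.07°, invalid

α = atan 0.5 = 26.57°;  2α = 53.13°
edge 0: e_0 = (+3.31, +1.15);  n_0 = (+0.3282, -0.9446)
edge 5: e_5 = (+2.15, -1.23);  n_5 = (-0.4966, -0.8680)
∠(n_0, n_5) = 48.93°
δ = |180° − 48.93°| = 131.07°
131.07° > 2α = 53.13°  →  invalid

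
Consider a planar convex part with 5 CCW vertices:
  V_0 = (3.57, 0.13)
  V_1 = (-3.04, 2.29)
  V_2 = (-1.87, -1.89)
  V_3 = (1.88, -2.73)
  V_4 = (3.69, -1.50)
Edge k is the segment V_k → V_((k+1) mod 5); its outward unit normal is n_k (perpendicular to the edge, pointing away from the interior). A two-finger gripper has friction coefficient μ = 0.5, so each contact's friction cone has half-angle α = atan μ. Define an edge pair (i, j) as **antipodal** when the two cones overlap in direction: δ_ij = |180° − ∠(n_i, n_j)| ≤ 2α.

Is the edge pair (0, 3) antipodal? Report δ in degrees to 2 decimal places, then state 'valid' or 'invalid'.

α = atan 0.5 = 26.57°;  2α = 53.13°
edge 0: e_0 = (-6.61, +2.16);  n_0 = (+0.3106, +0.9505)
edge 3: e_3 = (+1.81, +1.23);  n_3 = (+0.5621, -0.8271)
∠(n_0, n_3) = 127.71°
δ = |180° − 127.71°| = 52.29°
52.29° ≤ 2α = 53.13°  →  valid

δ = 52.29°, valid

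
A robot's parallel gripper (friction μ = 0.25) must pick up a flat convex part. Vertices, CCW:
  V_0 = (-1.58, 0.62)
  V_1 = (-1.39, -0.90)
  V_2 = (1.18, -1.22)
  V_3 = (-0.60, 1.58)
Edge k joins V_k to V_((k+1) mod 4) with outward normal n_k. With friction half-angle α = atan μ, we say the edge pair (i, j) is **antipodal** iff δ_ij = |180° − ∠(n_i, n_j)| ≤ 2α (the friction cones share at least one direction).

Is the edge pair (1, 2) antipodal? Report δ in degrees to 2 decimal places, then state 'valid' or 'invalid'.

α = atan 0.25 = 14.04°;  2α = 28.07°
edge 1: e_1 = (+2.57, -0.32);  n_1 = (-0.1236, -0.9923)
edge 2: e_2 = (-1.78, +2.80);  n_2 = (+0.8439, +0.5365)
∠(n_1, n_2) = 129.54°
δ = |180° − 129.54°| = 50.46°
50.46° > 2α = 28.07°  →  invalid

δ = 50.46°, invalid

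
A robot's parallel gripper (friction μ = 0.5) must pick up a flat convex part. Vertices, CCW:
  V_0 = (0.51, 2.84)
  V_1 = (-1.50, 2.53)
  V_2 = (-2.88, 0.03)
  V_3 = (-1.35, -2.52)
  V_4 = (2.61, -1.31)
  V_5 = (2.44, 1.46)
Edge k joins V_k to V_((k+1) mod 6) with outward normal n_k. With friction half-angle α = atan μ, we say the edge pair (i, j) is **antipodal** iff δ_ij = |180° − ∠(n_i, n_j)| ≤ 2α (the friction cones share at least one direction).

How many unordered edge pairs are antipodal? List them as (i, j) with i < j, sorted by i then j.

count = 6; pairs: (0,3), (1,3), (1,4), (2,4), (2,5), (3,5)

α = atan 0.5 = 26.57°;  2α = 53.13°
n_0 = (-0.1524, +0.9883)
n_1 = (-0.8755, +0.4833)
n_2 = (-0.8575, -0.5145)
n_3 = (+0.2922, -0.9564)
n_4 = (+0.9981, +0.0613)
n_5 = (+0.5816, +0.8134)
  (0,1): δ = 127.67°  ·
  (0,2): δ = 67.80°  ·
  (0,3): δ = 8.22°  ✓
  (0,4): δ = 84.74°  ·
  (0,5): δ = 135.67°  ·
  (1,2): δ = 120.14°  ·
  (1,3): δ = 44.11°  ✓
  (1,4): δ = 32.41°  ✓
  (1,5): δ = 83.33°  ·
  (2,3): δ = 103.97°  ·
  (2,4): δ = 27.45°  ✓
  (2,5): δ = 23.47°  ✓
  (3,4): δ = 103.48°  ·
  (3,5): δ = 52.56°  ✓
  (4,5): δ = 129.08°  ·
antipodal pairs: 6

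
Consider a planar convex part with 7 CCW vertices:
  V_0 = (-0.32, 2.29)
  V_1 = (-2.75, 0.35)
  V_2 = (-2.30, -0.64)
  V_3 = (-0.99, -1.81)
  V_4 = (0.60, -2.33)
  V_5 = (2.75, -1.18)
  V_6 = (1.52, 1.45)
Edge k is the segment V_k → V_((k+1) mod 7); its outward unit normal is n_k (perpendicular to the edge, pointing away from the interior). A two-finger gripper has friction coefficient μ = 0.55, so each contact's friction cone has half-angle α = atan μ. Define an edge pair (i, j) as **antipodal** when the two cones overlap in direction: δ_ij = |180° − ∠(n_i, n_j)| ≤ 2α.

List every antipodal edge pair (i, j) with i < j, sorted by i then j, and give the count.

α = atan 0.55 = 28.81°;  2α = 57.62°
n_0 = (-0.6239, +0.7815)
n_1 = (-0.9104, -0.4138)
n_2 = (-0.6661, -0.7458)
n_3 = (-0.3108, -0.9505)
n_4 = (+0.4717, -0.8818)
n_5 = (+0.9058, +0.4236)
n_6 = (+0.4153, +0.9097)
  (0,1): δ = 104.16°  ·
  (0,2): δ = 80.37°  ·
  (0,3): δ = 56.71°  ✓
  (0,4): δ = 10.46°  ✓
  (0,5): δ = 76.46°  ·
  (0,6): δ = 116.86°  ·
  (1,2): δ = 156.21°  ·
  (1,3): δ = 132.55°  ·
  (1,4): δ = 86.30°  ·
  (1,5): δ = 0.62°  ✓
  (1,6): δ = 41.02°  ✓
  (2,3): δ = 156.34°  ·
  (2,4): δ = 110.09°  ·
  (2,5): δ = 23.17°  ✓
  (2,6): δ = 17.23°  ✓
  (3,4): δ = 133.75°  ·
  (3,5): δ = 46.83°  ✓
  (3,6): δ = 6.43°  ✓
  (4,5): δ = 93.08°  ·
  (4,6): δ = 52.68°  ✓
  (5,6): δ = 139.60°  ·
antipodal pairs: 9

count = 9; pairs: (0,3), (0,4), (1,5), (1,6), (2,5), (2,6), (3,5), (3,6), (4,6)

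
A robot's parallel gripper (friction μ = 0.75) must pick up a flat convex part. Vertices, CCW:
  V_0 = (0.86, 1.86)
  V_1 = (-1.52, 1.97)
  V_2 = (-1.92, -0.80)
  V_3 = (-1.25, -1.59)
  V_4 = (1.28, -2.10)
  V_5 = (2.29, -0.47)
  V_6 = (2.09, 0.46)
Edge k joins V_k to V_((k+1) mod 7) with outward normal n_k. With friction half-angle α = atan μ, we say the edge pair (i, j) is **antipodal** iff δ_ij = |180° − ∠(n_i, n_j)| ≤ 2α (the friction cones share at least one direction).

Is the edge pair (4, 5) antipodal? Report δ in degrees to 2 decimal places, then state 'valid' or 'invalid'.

α = atan 0.75 = 36.87°;  2α = 73.74°
edge 4: e_4 = (+1.01, +1.63);  n_4 = (+0.8500, -0.5267)
edge 5: e_5 = (-0.20, +0.93);  n_5 = (+0.9776, +0.2102)
∠(n_4, n_5) = 43.92°
δ = |180° − 43.92°| = 136.08°
136.08° > 2α = 73.74°  →  invalid

δ = 136.08°, invalid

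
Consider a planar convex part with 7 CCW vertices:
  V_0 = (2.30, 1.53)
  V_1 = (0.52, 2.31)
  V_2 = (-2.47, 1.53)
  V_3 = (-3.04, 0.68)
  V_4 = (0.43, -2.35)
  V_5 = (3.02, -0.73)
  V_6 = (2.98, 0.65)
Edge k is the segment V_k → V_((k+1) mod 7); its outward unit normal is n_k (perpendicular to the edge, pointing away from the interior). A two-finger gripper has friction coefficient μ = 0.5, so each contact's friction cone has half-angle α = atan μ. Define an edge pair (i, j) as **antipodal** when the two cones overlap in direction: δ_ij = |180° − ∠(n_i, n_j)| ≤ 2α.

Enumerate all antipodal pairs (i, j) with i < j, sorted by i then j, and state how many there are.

α = atan 0.5 = 26.57°;  2α = 53.13°
n_0 = (+0.4014, +0.9159)
n_1 = (-0.2524, +0.9676)
n_2 = (-0.8305, +0.5570)
n_3 = (-0.6577, -0.7532)
n_4 = (+0.5303, -0.8478)
n_5 = (+0.9996, +0.0290)
n_6 = (+0.7913, +0.6114)
  (0,1): δ = 141.72°  ·
  (0,2): δ = 100.18°  ·
  (0,3): δ = 17.46°  ✓
  (0,4): δ = 55.69°  ·
  (0,5): δ = 115.32°  ·
  (0,6): δ = 151.36°  ·
  (1,2): δ = 138.47°  ·
  (1,3): δ = 55.75°  ·
  (1,4): δ = 17.40°  ✓
  (1,5): δ = 77.04°  ·
  (1,6): δ = 113.07°  ·
  (2,3): δ = 97.28°  ·
  (2,4): δ = 24.13°  ✓
  (2,5): δ = 35.51°  ✓
  (2,6): δ = 71.54°  ·
  (3,4): δ = 106.85°  ·
  (3,5): δ = 47.21°  ✓
  (3,6): δ = 11.18°  ✓
  (4,5): δ = 120.36°  ·
  (4,6): δ = 84.33°  ·
  (5,6): δ = 143.97°  ·
antipodal pairs: 6

count = 6; pairs: (0,3), (1,4), (2,4), (2,5), (3,5), (3,6)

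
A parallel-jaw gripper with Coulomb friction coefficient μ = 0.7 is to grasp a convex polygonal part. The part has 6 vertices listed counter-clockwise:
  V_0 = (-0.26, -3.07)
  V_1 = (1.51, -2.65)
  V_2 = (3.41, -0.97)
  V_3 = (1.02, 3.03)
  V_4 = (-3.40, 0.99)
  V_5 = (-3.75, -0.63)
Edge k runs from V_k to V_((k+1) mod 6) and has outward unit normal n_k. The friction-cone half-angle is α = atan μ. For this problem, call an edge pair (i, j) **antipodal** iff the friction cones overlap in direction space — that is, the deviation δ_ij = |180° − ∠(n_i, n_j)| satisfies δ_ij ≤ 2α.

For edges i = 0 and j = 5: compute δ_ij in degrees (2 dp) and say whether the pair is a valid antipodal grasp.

α = atan 0.7 = 34.99°;  2α = 69.98°
edge 0: e_0 = (+1.77, +0.42);  n_0 = (+0.2309, -0.9730)
edge 5: e_5 = (+3.49, -2.44);  n_5 = (-0.5730, -0.8196)
∠(n_0, n_5) = 48.31°
δ = |180° − 48.31°| = 131.69°
131.69° > 2α = 69.98°  →  invalid

δ = 131.69°, invalid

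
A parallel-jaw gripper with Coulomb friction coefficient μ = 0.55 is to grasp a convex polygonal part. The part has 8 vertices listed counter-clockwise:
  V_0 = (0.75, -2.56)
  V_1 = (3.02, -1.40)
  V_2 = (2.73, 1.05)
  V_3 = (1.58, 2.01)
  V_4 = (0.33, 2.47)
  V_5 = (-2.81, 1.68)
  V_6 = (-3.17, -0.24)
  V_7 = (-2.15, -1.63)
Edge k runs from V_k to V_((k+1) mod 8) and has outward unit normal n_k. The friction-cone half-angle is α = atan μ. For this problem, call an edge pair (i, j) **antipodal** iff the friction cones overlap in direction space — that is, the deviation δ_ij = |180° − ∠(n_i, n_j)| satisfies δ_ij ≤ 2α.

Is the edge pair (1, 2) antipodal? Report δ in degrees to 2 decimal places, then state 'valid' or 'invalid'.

α = atan 0.55 = 28.81°;  2α = 57.62°
edge 1: e_1 = (-0.29, +2.45);  n_1 = (+0.9931, +0.1175)
edge 2: e_2 = (-1.15, +0.96);  n_2 = (+0.6408, +0.7677)
∠(n_1, n_2) = 43.39°
δ = |180° − 43.39°| = 136.61°
136.61° > 2α = 57.62°  →  invalid

δ = 136.61°, invalid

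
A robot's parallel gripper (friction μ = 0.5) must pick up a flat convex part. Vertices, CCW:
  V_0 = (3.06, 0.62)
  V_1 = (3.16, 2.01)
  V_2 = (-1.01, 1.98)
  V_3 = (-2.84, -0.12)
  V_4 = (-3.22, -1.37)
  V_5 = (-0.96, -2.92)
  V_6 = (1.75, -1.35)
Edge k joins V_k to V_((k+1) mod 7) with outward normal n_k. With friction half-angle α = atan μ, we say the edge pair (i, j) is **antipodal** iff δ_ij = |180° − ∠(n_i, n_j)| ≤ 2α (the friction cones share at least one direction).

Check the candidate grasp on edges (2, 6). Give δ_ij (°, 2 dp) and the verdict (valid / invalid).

α = atan 0.5 = 26.57°;  2α = 53.13°
edge 2: e_2 = (-1.83, -2.10);  n_2 = (-0.7539, +0.6570)
edge 6: e_6 = (+1.31, +1.97);  n_6 = (+0.8327, -0.5537)
∠(n_2, n_6) = 172.55°
δ = |180° − 172.55°| = 7.45°
7.45° ≤ 2α = 53.13°  →  valid

δ = 7.45°, valid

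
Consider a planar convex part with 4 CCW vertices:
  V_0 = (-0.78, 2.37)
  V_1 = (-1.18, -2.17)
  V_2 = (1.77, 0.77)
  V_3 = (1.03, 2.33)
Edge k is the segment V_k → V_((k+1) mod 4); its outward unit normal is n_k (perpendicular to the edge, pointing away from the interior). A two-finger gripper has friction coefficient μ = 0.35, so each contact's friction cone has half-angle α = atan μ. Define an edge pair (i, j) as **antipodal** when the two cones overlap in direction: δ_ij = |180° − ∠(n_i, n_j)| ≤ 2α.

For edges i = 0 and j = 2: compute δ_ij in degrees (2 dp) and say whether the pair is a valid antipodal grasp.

α = atan 0.35 = 19.29°;  2α = 38.58°
edge 0: e_0 = (-0.40, -4.54);  n_0 = (-0.9961, +0.0878)
edge 2: e_2 = (-0.74, +1.56);  n_2 = (+0.9035, +0.4286)
∠(n_0, n_2) = 149.59°
δ = |180° − 149.59°| = 30.41°
30.41° ≤ 2α = 38.58°  →  valid

δ = 30.41°, valid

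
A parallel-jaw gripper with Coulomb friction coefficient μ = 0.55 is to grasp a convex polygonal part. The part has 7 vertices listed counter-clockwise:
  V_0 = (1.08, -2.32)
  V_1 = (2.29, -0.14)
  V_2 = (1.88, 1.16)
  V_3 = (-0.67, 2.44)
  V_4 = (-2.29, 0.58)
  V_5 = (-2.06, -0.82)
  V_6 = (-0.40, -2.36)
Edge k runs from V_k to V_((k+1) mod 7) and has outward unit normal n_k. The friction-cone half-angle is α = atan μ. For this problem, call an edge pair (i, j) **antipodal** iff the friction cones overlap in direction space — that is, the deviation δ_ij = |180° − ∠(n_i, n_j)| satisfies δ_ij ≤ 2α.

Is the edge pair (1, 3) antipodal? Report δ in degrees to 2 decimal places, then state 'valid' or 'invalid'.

α = atan 0.55 = 28.81°;  2α = 57.62°
edge 1: e_1 = (-0.41, +1.30);  n_1 = (+0.9537, +0.3008)
edge 3: e_3 = (-1.62, -1.86);  n_3 = (-0.7541, +0.6568)
∠(n_1, n_3) = 121.44°
δ = |180° − 121.44°| = 58.56°
58.56° > 2α = 57.62°  →  invalid

δ = 58.56°, invalid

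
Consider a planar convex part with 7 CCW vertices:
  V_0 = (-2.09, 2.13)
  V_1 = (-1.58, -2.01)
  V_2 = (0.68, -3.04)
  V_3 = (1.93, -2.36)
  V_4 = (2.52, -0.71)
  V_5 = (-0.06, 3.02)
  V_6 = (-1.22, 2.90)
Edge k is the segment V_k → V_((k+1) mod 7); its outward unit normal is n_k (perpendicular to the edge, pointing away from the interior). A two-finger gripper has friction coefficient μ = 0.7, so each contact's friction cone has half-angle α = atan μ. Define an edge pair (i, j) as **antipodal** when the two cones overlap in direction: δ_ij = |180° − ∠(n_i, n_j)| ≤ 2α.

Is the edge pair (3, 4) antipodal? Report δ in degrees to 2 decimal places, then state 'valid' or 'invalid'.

α = atan 0.7 = 34.99°;  2α = 69.98°
edge 3: e_3 = (+0.59, +1.65);  n_3 = (+0.9416, -0.3367)
edge 4: e_4 = (-2.58, +3.73);  n_4 = (+0.8224, +0.5689)
∠(n_3, n_4) = 54.35°
δ = |180° − 54.35°| = 125.65°
125.65° > 2α = 69.98°  →  invalid

δ = 125.65°, invalid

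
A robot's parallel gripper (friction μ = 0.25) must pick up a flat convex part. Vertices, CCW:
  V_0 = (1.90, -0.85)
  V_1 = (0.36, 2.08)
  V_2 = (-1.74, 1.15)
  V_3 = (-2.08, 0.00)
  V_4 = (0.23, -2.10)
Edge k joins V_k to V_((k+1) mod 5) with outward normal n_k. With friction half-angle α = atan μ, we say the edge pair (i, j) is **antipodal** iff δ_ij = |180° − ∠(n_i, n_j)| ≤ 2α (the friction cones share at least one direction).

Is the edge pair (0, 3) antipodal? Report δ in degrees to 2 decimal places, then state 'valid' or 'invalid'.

α = atan 0.25 = 14.04°;  2α = 28.07°
edge 0: e_0 = (-1.54, +2.93);  n_0 = (+0.8852, +0.4652)
edge 3: e_3 = (+2.31, -2.10);  n_3 = (-0.6727, -0.7399)
∠(n_0, n_3) = 160.00°
δ = |180° − 160.00°| = 20.00°
20.00° ≤ 2α = 28.07°  →  valid

δ = 20.00°, valid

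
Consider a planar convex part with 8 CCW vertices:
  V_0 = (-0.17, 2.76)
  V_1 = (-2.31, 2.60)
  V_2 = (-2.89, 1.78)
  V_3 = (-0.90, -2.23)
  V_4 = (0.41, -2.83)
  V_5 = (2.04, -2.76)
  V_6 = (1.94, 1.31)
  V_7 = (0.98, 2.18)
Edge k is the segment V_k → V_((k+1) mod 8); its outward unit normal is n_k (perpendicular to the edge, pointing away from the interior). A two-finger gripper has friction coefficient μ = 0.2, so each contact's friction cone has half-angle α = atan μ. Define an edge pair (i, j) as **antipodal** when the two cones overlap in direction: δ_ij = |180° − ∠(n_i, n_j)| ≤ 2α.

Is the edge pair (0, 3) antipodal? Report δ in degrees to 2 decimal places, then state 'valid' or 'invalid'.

δ = 28.88°, invalid

α = atan 0.2 = 11.31°;  2α = 22.62°
edge 0: e_0 = (-2.14, -0.16);  n_0 = (-0.0746, +0.9972)
edge 3: e_3 = (+1.31, -0.60);  n_3 = (-0.4164, -0.9092)
∠(n_0, n_3) = 151.12°
δ = |180° − 151.12°| = 28.88°
28.88° > 2α = 22.62°  →  invalid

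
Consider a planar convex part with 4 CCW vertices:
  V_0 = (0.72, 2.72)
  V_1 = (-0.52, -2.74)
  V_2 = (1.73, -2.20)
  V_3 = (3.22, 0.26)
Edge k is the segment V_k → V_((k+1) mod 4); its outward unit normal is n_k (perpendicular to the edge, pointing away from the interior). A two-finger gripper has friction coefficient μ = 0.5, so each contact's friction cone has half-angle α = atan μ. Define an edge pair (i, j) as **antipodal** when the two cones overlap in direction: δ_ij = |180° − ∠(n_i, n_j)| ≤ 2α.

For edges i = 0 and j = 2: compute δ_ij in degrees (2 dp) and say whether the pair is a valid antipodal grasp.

δ = 18.41°, valid

α = atan 0.5 = 26.57°;  2α = 53.13°
edge 0: e_0 = (-1.24, -5.46);  n_0 = (-0.9752, +0.2215)
edge 2: e_2 = (+1.49, +2.46);  n_2 = (+0.8553, -0.5181)
∠(n_0, n_2) = 161.59°
δ = |180° − 161.59°| = 18.41°
18.41° ≤ 2α = 53.13°  →  valid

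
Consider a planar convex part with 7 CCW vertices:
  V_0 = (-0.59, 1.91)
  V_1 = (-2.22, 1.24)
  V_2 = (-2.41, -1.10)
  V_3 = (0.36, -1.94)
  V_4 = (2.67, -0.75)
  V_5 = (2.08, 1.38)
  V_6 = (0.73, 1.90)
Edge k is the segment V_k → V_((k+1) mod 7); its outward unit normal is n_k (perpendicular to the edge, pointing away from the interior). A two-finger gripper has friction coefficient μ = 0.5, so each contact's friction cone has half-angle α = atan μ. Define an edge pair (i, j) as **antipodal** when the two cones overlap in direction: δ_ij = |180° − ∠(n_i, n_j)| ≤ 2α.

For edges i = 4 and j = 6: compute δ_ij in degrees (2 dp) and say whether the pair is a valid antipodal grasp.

δ = 105.92°, invalid

α = atan 0.5 = 26.57°;  2α = 53.13°
edge 4: e_4 = (-0.59, +2.13);  n_4 = (+0.9637, +0.2669)
edge 6: e_6 = (-1.32, +0.01);  n_6 = (+0.0076, +1.0000)
∠(n_4, n_6) = 74.08°
δ = |180° − 74.08°| = 105.92°
105.92° > 2α = 53.13°  →  invalid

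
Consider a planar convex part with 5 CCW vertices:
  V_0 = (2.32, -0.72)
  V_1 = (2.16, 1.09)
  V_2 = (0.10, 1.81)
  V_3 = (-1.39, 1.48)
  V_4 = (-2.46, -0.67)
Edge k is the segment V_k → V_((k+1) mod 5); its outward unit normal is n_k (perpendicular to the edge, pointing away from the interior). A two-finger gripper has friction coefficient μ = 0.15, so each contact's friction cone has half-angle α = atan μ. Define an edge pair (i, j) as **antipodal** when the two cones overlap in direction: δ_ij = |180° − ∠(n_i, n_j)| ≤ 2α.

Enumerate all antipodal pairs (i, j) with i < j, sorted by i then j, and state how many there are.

count = 1; pairs: (2,4)

α = atan 0.15 = 8.53°;  2α = 17.06°
n_0 = (+0.9961, +0.0881)
n_1 = (+0.3299, +0.9440)
n_2 = (-0.2162, +0.9763)
n_3 = (-0.8953, +0.4455)
n_4 = (-0.0105, -0.9999)
  (0,1): δ = 114.32°  ·
  (0,2): δ = 82.56°  ·
  (0,3): δ = 31.51°  ·
  (0,4): δ = 84.35°  ·
  (1,2): δ = 148.25°  ·
  (1,3): δ = 97.19°  ·
  (1,4): δ = 18.67°  ·
  (2,3): δ = 128.95°  ·
  (2,4): δ = 13.09°  ✓
  (3,4): δ = 64.14°  ·
antipodal pairs: 1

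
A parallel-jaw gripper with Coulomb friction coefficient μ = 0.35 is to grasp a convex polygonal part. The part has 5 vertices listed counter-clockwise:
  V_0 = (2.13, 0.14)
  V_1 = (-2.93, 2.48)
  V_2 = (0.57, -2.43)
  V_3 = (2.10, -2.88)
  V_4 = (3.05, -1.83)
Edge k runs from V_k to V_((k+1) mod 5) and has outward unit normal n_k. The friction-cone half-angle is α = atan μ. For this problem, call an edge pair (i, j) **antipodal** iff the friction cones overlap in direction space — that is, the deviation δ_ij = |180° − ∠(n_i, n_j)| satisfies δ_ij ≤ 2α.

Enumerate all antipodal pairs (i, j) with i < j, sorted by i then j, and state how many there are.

α = atan 0.35 = 19.29°;  2α = 38.58°
n_0 = (+0.4197, +0.9076)
n_1 = (-0.8143, -0.5805)
n_2 = (-0.2822, -0.9594)
n_3 = (+0.7415, -0.6709)
n_4 = (+0.9061, +0.4231)
  (0,1): δ = 29.70°  ✓
  (0,2): δ = 8.43°  ✓
  (0,3): δ = 72.68°  ·
  (0,4): δ = 139.85°  ·
  (1,2): δ = 141.87°  ·
  (1,3): δ = 77.62°  ·
  (1,4): δ = 10.45°  ✓
  (2,3): δ = 115.75°  ·
  (2,4): δ = 48.58°  ·
  (3,4): δ = 112.83°  ·
antipodal pairs: 3

count = 3; pairs: (0,1), (0,2), (1,4)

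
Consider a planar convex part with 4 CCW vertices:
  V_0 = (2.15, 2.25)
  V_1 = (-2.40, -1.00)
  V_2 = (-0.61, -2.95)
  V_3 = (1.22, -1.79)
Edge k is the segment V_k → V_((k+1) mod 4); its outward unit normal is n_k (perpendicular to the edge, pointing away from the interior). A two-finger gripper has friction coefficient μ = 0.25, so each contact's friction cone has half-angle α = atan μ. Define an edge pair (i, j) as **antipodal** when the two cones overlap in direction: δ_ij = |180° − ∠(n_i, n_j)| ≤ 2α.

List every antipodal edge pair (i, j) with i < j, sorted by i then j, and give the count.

count = 1; pairs: (0,2)

α = atan 0.25 = 14.04°;  2α = 28.07°
n_0 = (-0.5812, +0.8137)
n_1 = (-0.7367, -0.6762)
n_2 = (+0.5354, -0.8446)
n_3 = (+0.9745, -0.2243)
  (0,1): δ = 82.99°  ·
  (0,2): δ = 3.17°  ✓
  (0,3): δ = 41.50°  ·
  (1,2): δ = 100.18°  ·
  (1,3): δ = 55.51°  ·
  (2,3): δ = 135.33°  ·
antipodal pairs: 1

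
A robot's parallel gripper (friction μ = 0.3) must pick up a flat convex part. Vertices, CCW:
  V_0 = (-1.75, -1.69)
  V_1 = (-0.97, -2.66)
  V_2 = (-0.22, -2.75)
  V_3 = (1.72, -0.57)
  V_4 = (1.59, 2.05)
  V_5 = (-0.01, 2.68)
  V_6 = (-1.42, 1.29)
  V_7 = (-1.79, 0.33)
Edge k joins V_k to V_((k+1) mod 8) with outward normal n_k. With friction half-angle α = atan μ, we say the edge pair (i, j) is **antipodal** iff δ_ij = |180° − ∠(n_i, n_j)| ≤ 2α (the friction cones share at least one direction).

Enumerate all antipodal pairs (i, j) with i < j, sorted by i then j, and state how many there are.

α = atan 0.3 = 16.70°;  2α = 33.40°
n_0 = (-0.7793, -0.6267)
n_1 = (-0.1191, -0.9929)
n_2 = (+0.7470, -0.6648)
n_3 = (+0.9988, +0.0496)
n_4 = (+0.3664, +0.9305)
n_5 = (-0.7020, +0.7121)
n_6 = (-0.9331, +0.3596)
n_7 = (-0.9998, -0.0198)
  (0,1): δ = 135.65°  ·
  (0,2): δ = 80.47°  ·
  (0,3): δ = 35.96°  ·
  (0,4): δ = 29.70°  ✓
  (0,5): δ = 95.79°  ·
  (0,6): δ = 120.12°  ·
  (0,7): δ = 142.33°  ·
  (1,2): δ = 124.82°  ·
  (1,3): δ = 80.32°  ·
  (1,4): δ = 14.65°  ✓
  (1,5): δ = 51.43°  ·
  (1,6): δ = 75.77°  ·
  (1,7): δ = 97.98°  ·
  (2,3): δ = 135.49°  ·
  (2,4): δ = 69.83°  ·
  (2,5): δ = 3.74°  ✓
  (2,6): δ = 20.59°  ✓
  (2,7): δ = 42.80°  ·
  (3,4): δ = 114.33°  ·
  (3,5): δ = 48.25°  ·
  (3,6): δ = 23.92°  ✓
  (3,7): δ = 1.71°  ✓
  (4,5): δ = 113.92°  ·
  (4,6): δ = 89.59°  ·
  (4,7): δ = 67.37°  ·
  (5,6): δ = 155.67°  ·
  (5,7): δ = 133.46°  ·
  (6,7): δ = 157.79°  ·
antipodal pairs: 6

count = 6; pairs: (0,4), (1,4), (2,5), (2,6), (3,6), (3,7)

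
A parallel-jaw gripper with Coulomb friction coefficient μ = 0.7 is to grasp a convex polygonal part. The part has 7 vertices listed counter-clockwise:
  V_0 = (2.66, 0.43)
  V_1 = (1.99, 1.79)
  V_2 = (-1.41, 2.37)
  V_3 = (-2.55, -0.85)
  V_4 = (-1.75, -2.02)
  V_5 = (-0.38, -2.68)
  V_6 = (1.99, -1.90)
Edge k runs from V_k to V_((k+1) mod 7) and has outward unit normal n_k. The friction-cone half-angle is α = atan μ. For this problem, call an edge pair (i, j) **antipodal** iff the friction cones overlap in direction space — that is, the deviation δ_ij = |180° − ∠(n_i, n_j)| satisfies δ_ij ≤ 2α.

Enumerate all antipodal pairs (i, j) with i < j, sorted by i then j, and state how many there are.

count = 9; pairs: (0,2), (0,3), (0,4), (1,3), (1,4), (1,5), (2,5), (2,6), (3,6)

α = atan 0.7 = 34.99°;  2α = 69.98°
n_0 = (+0.8971, +0.4419)
n_1 = (+0.1682, +0.9858)
n_2 = (-0.9427, +0.3337)
n_3 = (-0.8255, -0.5644)
n_4 = (-0.4340, -0.9009)
n_5 = (+0.3126, -0.9499)
n_6 = (+0.9611, -0.2764)
  (0,1): δ = 125.91°  ·
  (0,2): δ = 45.72°  ✓
  (0,3): δ = 8.14°  ✓
  (0,4): δ = 38.05°  ✓
  (0,5): δ = 81.99°  ·
  (0,6): δ = 137.73°  ·
  (1,2): δ = 99.82°  ·
  (1,3): δ = 45.96°  ✓
  (1,4): δ = 16.04°  ✓
  (1,5): δ = 27.90°  ✓
  (1,6): δ = 83.64°  ·
  (2,3): δ = 126.14°  ·
  (2,4): δ = 96.23°  ·
  (2,5): δ = 52.29°  ✓
  (2,6): δ = 3.45°  ✓
  (3,4): δ = 150.09°  ·
  (3,5): δ = 106.15°  ·
  (3,6): δ = 50.41°  ✓
  (4,5): δ = 136.06°  ·
  (4,6): δ = 80.32°  ·
  (5,6): δ = 124.26°  ·
antipodal pairs: 9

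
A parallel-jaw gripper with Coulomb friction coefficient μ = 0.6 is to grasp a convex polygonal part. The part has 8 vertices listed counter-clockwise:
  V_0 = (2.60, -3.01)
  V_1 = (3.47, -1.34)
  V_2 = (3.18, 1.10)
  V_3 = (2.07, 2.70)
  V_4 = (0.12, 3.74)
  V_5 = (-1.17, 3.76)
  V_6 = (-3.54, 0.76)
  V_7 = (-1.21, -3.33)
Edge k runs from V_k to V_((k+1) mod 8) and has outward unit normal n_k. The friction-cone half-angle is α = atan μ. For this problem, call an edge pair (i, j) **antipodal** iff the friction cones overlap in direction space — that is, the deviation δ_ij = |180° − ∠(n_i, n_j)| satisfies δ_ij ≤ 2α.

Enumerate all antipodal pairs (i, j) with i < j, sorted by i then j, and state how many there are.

count = 11; pairs: (0,5), (0,6), (1,5), (1,6), (2,6), (2,7), (3,6), (3,7), (4,6), (4,7), (5,7)

α = atan 0.6 = 30.96°;  2α = 61.93°
n_0 = (+0.8869, -0.4620)
n_1 = (+0.9930, +0.1180)
n_2 = (+0.8216, +0.5700)
n_3 = (+0.4706, +0.8824)
n_4 = (+0.0155, +0.9999)
n_5 = (-0.7847, +0.6199)
n_6 = (-0.8689, -0.4950)
n_7 = (+0.0837, -0.9965)
  (0,1): δ = 145.70°  ·
  (0,2): δ = 117.73°  ·
  (0,3): δ = 90.55°  ·
  (0,4): δ = 63.37°  ·
  (0,5): δ = 10.79°  ✓
  (0,6): δ = 57.19°  ✓
  (0,7): δ = 122.32°  ·
  (1,2): δ = 152.03°  ·
  (1,3): δ = 124.85°  ·
  (1,4): δ = 97.67°  ·
  (1,5): δ = 45.09°  ✓
  (1,6): δ = 22.89°  ✓
  (1,7): δ = 88.02°  ·
  (2,3): δ = 152.82°  ·
  (2,4): δ = 125.64°  ·
  (2,5): δ = 73.06°  ·
  (2,6): δ = 5.08°  ✓
  (2,7): δ = 60.05°  ✓
  (3,4): δ = 152.82°  ·
  (3,5): δ = 100.24°  ·
  (3,6): δ = 32.26°  ✓
  (3,7): δ = 32.87°  ✓
  (4,5): δ = 127.42°  ·
  (4,6): δ = 59.44°  ✓
  (4,7): δ = 5.69°  ✓
  (5,6): δ = 112.02°  ·
  (5,7): δ = 46.89°  ✓
  (6,7): δ = 114.87°  ·
antipodal pairs: 11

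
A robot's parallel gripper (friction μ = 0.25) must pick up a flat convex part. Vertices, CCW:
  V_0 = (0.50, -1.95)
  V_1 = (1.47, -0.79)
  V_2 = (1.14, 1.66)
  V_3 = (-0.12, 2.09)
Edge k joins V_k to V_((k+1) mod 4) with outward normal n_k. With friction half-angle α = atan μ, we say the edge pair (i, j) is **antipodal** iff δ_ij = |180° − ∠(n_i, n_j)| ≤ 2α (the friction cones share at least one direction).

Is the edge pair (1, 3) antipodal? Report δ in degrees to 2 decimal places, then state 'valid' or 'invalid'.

δ = 1.05°, valid

α = atan 0.25 = 14.04°;  2α = 28.07°
edge 1: e_1 = (-0.33, +2.45);  n_1 = (+0.9911, +0.1335)
edge 3: e_3 = (+0.62, -4.04);  n_3 = (-0.9884, -0.1517)
∠(n_1, n_3) = 178.95°
δ = |180° − 178.95°| = 1.05°
1.05° ≤ 2α = 28.07°  →  valid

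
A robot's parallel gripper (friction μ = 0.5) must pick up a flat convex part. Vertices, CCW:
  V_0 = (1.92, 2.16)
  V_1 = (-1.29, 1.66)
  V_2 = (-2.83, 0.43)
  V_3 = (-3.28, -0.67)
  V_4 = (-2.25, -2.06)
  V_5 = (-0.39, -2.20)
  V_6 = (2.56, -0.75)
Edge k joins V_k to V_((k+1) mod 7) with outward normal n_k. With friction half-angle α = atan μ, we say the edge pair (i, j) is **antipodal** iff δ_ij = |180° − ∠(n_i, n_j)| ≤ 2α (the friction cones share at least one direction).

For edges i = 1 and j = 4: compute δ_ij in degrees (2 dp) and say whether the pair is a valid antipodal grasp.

δ = 42.92°, valid

α = atan 0.5 = 26.57°;  2α = 53.13°
edge 1: e_1 = (-1.54, -1.23);  n_1 = (-0.6241, +0.7814)
edge 4: e_4 = (+1.86, -0.14);  n_4 = (-0.0751, -0.9972)
∠(n_1, n_4) = 137.08°
δ = |180° − 137.08°| = 42.92°
42.92° ≤ 2α = 53.13°  →  valid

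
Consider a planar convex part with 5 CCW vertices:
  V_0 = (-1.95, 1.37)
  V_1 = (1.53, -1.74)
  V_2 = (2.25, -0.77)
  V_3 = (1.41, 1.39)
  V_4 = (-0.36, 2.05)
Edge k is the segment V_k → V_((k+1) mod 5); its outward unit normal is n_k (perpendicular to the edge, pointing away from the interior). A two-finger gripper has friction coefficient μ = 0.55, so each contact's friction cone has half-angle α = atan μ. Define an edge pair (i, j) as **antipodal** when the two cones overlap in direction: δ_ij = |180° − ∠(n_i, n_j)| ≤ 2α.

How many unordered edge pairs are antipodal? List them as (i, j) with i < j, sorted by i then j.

count = 3; pairs: (0,2), (0,3), (1,4)

α = atan 0.55 = 28.81°;  2α = 57.62°
n_0 = (-0.6664, -0.7456)
n_1 = (+0.8030, -0.5960)
n_2 = (+0.9320, +0.3624)
n_3 = (+0.3494, +0.9370)
n_4 = (-0.3932, +0.9194)
  (0,1): δ = 84.80°  ·
  (0,2): δ = 26.96°  ✓
  (0,3): δ = 21.34°  ✓
  (0,4): δ = 64.94°  ·
  (1,2): δ = 122.16°  ·
  (1,3): δ = 73.86°  ·
  (1,4): δ = 30.26°  ✓
  (2,3): δ = 131.70°  ·
  (2,4): δ = 88.10°  ·
  (3,4): δ = 136.40°  ·
antipodal pairs: 3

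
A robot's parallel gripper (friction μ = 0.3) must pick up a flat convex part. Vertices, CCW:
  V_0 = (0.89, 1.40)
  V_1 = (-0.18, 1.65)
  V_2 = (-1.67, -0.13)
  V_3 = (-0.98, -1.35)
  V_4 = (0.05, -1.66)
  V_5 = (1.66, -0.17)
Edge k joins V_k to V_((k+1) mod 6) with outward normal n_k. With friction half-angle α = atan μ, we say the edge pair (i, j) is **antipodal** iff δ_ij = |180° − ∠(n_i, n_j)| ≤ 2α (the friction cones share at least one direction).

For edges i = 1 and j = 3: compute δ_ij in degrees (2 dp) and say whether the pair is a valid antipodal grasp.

δ = 66.82°, invalid

α = atan 0.3 = 16.70°;  2α = 33.40°
edge 1: e_1 = (-1.49, -1.78);  n_1 = (-0.7668, +0.6419)
edge 3: e_3 = (+1.03, -0.31);  n_3 = (-0.2882, -0.9576)
∠(n_1, n_3) = 113.18°
δ = |180° − 113.18°| = 66.82°
66.82° > 2α = 33.40°  →  invalid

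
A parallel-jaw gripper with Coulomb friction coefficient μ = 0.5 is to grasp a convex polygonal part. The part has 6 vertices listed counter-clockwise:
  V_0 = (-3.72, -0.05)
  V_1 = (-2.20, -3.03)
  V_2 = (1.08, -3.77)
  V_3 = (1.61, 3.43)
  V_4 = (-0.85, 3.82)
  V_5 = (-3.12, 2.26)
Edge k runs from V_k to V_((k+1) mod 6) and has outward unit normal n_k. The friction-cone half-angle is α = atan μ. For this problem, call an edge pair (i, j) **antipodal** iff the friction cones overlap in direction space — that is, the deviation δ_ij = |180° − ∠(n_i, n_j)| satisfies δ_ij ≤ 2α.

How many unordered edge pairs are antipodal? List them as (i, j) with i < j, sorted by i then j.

count = 5; pairs: (0,2), (1,3), (1,4), (2,4), (2,5)

α = atan 0.5 = 26.57°;  2α = 53.13°
n_0 = (-0.8908, -0.4544)
n_1 = (-0.2201, -0.9755)
n_2 = (+0.9973, -0.0734)
n_3 = (+0.1566, +0.9877)
n_4 = (-0.5664, +0.8241)
n_5 = (-0.9679, +0.2514)
  (0,1): δ = 129.74°  ·
  (0,2): δ = 31.23°  ✓
  (0,3): δ = 53.97°  ·
  (0,4): δ = 97.47°  ·
  (0,5): δ = 138.42°  ·
  (1,2): δ = 81.50°  ·
  (1,3): δ = 3.71°  ✓
  (1,4): δ = 47.21°  ✓
  (1,5): δ = 88.15°  ·
  (2,3): δ = 94.80°  ·
  (2,4): δ = 51.29°  ✓
  (2,5): δ = 10.35°  ✓
  (3,4): δ = 136.49°  ·
  (3,5): δ = 95.55°  ·
  (4,5): δ = 139.06°  ·
antipodal pairs: 5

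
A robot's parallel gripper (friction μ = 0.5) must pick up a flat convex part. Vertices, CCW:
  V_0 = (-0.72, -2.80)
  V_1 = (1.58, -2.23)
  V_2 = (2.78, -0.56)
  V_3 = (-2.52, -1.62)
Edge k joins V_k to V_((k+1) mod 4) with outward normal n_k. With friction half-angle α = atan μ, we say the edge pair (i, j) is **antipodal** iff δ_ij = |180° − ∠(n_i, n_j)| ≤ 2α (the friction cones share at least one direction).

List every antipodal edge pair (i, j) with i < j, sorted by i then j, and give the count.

α = atan 0.5 = 26.57°;  2α = 53.13°
n_0 = (+0.2405, -0.9706)
n_1 = (+0.8121, -0.5835)
n_2 = (-0.1961, +0.9806)
n_3 = (-0.5483, -0.8363)
  (0,1): δ = 139.62°  ·
  (0,2): δ = 2.61°  ✓
  (0,3): δ = 132.83°  ·
  (1,2): δ = 42.99°  ✓
  (1,3): δ = 92.45°  ·
  (2,3): δ = 44.56°  ✓
antipodal pairs: 3

count = 3; pairs: (0,2), (1,2), (2,3)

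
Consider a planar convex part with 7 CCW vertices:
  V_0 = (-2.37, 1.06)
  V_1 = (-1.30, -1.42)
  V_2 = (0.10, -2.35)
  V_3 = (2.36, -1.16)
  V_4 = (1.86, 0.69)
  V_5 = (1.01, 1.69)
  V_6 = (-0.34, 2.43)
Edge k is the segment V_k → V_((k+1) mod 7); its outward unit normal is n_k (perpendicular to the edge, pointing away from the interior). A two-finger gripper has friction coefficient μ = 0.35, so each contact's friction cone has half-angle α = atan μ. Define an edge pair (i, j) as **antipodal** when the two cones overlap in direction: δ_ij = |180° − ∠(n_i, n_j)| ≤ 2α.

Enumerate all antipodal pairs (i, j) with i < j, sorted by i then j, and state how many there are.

count = 6; pairs: (0,3), (0,4), (0,5), (1,4), (1,5), (2,6)

α = atan 0.35 = 19.29°;  2α = 38.58°
n_0 = (-0.9182, -0.3962)
n_1 = (-0.5533, -0.8330)
n_2 = (+0.4659, -0.8848)
n_3 = (+0.9654, +0.2609)
n_4 = (+0.7619, +0.6476)
n_5 = (+0.4807, +0.8769)
n_6 = (-0.5594, +0.8289)
  (0,1): δ = 146.93°  ·
  (0,2): δ = 85.57°  ·
  (0,3): δ = 8.21°  ✓
  (0,4): δ = 17.03°  ✓
  (0,5): δ = 37.93°  ✓
  (0,6): δ = 100.68°  ·
  (1,2): δ = 118.64°  ·
  (1,3): δ = 41.28°  ·
  (1,4): δ = 16.04°  ✓
  (1,5): δ = 4.87°  ✓
  (1,6): δ = 67.61°  ·
  (2,3): δ = 102.64°  ·
  (2,4): δ = 77.40°  ·
  (2,5): δ = 56.50°  ·
  (2,6): δ = 6.25°  ✓
  (3,4): δ = 154.76°  ·
  (3,5): δ = 133.85°  ·
  (3,6): δ = 71.11°  ·
  (4,5): δ = 159.09°  ·
  (4,6): δ = 96.35°  ·
  (5,6): δ = 117.26°  ·
antipodal pairs: 6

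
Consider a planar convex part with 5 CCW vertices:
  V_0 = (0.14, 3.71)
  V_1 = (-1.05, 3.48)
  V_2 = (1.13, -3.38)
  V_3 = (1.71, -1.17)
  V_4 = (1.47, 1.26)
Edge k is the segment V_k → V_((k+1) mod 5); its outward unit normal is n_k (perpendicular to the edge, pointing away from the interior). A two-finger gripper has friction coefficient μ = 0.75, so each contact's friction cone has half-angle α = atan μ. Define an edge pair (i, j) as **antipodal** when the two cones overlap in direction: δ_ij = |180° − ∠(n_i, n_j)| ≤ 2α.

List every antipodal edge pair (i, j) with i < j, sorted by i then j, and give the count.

α = atan 0.75 = 36.87°;  2α = 73.74°
n_0 = (-0.1898, +0.9818)
n_1 = (-0.9530, -0.3029)
n_2 = (+0.9672, -0.2538)
n_3 = (+0.9952, +0.0983)
n_4 = (+0.8789, +0.4771)
  (0,1): δ = 83.31°  ·
  (0,2): δ = 64.36°  ✓
  (0,3): δ = 84.70°  ·
  (0,4): δ = 107.56°  ·
  (1,2): δ = 32.33°  ✓
  (1,3): δ = 11.99°  ✓
  (1,4): δ = 10.87°  ✓
  (2,3): δ = 159.65°  ·
  (2,4): δ = 136.80°  ·
  (3,4): δ = 157.14°  ·
antipodal pairs: 4

count = 4; pairs: (0,2), (1,2), (1,3), (1,4)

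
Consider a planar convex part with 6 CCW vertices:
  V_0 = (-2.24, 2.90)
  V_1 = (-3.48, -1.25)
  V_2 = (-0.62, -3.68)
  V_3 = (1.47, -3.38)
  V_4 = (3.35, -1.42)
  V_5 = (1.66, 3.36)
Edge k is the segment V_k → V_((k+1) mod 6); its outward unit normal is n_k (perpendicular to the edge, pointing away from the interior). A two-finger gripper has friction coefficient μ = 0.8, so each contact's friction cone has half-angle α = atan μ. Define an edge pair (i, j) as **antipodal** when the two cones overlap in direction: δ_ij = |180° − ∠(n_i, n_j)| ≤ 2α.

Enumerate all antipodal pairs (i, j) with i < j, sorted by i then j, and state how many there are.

α = atan 0.8 = 38.66°;  2α = 77.32°
n_0 = (-0.9581, +0.2863)
n_1 = (-0.6475, -0.7621)
n_2 = (+0.1421, -0.9899)
n_3 = (+0.7217, -0.6922)
n_4 = (+0.9428, +0.3333)
n_5 = (-0.1171, +0.9931)
  (0,1): δ = 113.72°  ·
  (0,2): δ = 65.20°  ✓
  (0,3): δ = 27.17°  ✓
  (0,4): δ = 36.11°  ✓
  (0,5): δ = 113.36°  ·
  (1,2): δ = 131.48°  ·
  (1,3): δ = 93.45°  ·
  (1,4): δ = 30.18°  ✓
  (1,5): δ = 47.08°  ✓
  (2,3): δ = 141.97°  ·
  (2,4): δ = 78.70°  ·
  (2,5): δ = 1.44°  ✓
  (3,4): δ = 116.72°  ·
  (3,5): δ = 39.47°  ✓
  (4,5): δ = 102.74°  ·
antipodal pairs: 7

count = 7; pairs: (0,2), (0,3), (0,4), (1,4), (1,5), (2,5), (3,5)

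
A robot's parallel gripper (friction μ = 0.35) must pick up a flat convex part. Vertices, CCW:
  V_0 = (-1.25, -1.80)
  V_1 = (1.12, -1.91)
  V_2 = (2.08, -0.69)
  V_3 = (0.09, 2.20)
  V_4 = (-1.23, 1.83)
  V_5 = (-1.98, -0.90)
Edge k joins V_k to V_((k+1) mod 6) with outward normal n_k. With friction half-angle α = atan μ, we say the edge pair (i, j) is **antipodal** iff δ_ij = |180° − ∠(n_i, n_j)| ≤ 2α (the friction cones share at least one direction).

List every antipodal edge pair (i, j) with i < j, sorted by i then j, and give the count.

count = 4; pairs: (0,3), (1,3), (1,4), (2,5)

α = atan 0.35 = 19.29°;  2α = 38.58°
n_0 = (-0.0464, -0.9989)
n_1 = (+0.7859, -0.6184)
n_2 = (+0.8236, +0.5671)
n_3 = (-0.2699, +0.9629)
n_4 = (-0.9643, +0.2649)
n_5 = (-0.7766, -0.6299)
  (0,1): δ = 125.54°  ·
  (0,2): δ = 52.79°  ·
  (0,3): δ = 18.32°  ✓
  (0,4): δ = 77.30°  ·
  (0,5): δ = 131.70°  ·
  (1,2): δ = 107.25°  ·
  (1,3): δ = 36.14°  ✓
  (1,4): δ = 22.84°  ✓
  (1,5): δ = 77.24°  ·
  (2,3): δ = 108.89°  ·
  (2,4): δ = 49.91°  ·
  (2,5): δ = 4.50°  ✓
  (3,4): δ = 121.02°  ·
  (3,5): δ = 66.61°  ·
  (4,5): δ = 125.59°  ·
antipodal pairs: 4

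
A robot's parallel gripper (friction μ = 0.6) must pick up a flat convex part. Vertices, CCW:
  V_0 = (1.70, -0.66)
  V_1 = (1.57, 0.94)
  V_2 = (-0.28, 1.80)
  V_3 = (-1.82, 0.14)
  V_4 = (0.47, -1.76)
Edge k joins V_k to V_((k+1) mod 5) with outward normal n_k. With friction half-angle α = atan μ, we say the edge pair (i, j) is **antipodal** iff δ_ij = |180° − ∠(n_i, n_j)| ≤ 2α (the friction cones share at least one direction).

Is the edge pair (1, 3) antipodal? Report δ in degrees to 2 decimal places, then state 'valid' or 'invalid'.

δ = 14.75°, valid

α = atan 0.6 = 30.96°;  2α = 61.93°
edge 1: e_1 = (-1.85, +0.86);  n_1 = (+0.4215, +0.9068)
edge 3: e_3 = (+2.29, -1.90);  n_3 = (-0.6385, -0.7696)
∠(n_1, n_3) = 165.25°
δ = |180° − 165.25°| = 14.75°
14.75° ≤ 2α = 61.93°  →  valid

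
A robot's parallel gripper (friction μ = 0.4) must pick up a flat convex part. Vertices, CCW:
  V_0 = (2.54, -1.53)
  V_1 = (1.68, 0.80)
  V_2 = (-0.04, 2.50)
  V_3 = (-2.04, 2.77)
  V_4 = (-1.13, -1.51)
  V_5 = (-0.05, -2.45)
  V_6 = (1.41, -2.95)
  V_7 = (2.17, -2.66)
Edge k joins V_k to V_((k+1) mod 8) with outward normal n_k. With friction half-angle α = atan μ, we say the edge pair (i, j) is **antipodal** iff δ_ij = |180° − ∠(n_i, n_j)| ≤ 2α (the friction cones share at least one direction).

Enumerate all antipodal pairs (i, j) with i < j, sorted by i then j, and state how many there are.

count = 9; pairs: (0,3), (0,4), (1,3), (1,4), (1,5), (2,4), (2,5), (2,6), (3,7)

α = atan 0.4 = 21.80°;  2α = 43.60°
n_0 = (+0.9381, +0.3463)
n_1 = (+0.7030, +0.7112)
n_2 = (+0.1338, +0.9910)
n_3 = (-0.9781, -0.2080)
n_4 = (-0.6565, -0.7543)
n_5 = (-0.3240, -0.9461)
n_6 = (+0.3565, -0.9343)
n_7 = (+0.9504, -0.3112)
  (0,1): δ = 154.92°  ·
  (0,2): δ = 117.95°  ·
  (0,3): δ = 8.26°  ✓
  (0,4): δ = 28.71°  ✓
  (0,5): δ = 50.84°  ·
  (0,6): δ = 90.63°  ·
  (0,7): δ = 141.61°  ·
  (1,2): δ = 143.02°  ·
  (1,3): δ = 33.33°  ✓
  (1,4): δ = 3.63°  ✓
  (1,5): δ = 25.76°  ✓
  (1,6): δ = 65.55°  ·
  (1,7): δ = 116.53°  ·
  (2,3): δ = 70.31°  ·
  (2,4): δ = 33.35°  ✓
  (2,5): δ = 11.22°  ✓
  (2,6): δ = 28.57°  ✓
  (2,7): δ = 79.56°  ·
  (3,4): δ = 143.04°  ·
  (3,5): δ = 120.91°  ·
  (3,6): δ = 81.12°  ·
  (3,7): δ = 30.13°  ✓
  (4,5): δ = 157.87°  ·
  (4,6): δ = 118.08°  ·
  (4,7): δ = 67.09°  ·
  (5,6): δ = 140.21°  ·
  (5,7): δ = 89.23°  ·
  (6,7): δ = 129.02°  ·
antipodal pairs: 9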